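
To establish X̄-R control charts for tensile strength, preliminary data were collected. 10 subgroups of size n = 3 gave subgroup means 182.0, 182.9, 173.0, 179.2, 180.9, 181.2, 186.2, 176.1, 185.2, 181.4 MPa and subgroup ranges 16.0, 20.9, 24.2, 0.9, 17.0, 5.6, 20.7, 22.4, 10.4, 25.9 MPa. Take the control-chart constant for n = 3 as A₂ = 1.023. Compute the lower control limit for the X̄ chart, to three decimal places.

164.033

X̄̄ = (182.0 + 182.9 + 173.0 + 179.2 + 180.9 + 181.2 + 186.2 + 176.1 + 185.2 + 181.4) / 10 = 1808.1000 / 10 = 180.8100
R̄ = (16.0 + 20.9 + 24.2 + 0.9 + 17.0 + 5.6 + 20.7 + 22.4 + 10.4 + 25.9) / 10 = 164.0000 / 10 = 16.4000
LCL = X̄̄ − A₂·R̄ = 180.8100 − 1.023 × 16.4000 = 164.0328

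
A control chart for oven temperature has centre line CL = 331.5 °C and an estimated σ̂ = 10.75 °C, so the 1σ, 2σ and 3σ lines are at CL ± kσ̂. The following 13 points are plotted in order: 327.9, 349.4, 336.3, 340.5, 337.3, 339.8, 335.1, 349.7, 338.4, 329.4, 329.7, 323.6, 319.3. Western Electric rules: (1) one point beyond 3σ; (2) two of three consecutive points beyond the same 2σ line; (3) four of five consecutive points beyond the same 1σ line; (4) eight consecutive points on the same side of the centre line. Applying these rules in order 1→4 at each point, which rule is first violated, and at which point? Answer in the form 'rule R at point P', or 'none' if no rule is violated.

rule 4 at point 9

Zone of each point (C = within 1σ̂, B = 1σ̂–2σ̂, A = 2σ̂–3σ̂, * = beyond 3σ̂; sign = side of CL): 1:-C, 2:+B, 3:+C, 4:+C, 5:+C, 6:+C, 7:+C, 8:+B, 9:+C, 10:-C, 11:-C, 12:-C, 13:-B
Rule 4 (eight consecutive points on the same side of the centre line) is satisfied at point 9.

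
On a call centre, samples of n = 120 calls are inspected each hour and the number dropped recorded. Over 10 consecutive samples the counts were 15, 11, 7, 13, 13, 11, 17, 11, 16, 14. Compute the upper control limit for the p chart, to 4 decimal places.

0.1912

p̄ = Σdᵢ / (k·n) = 128 / (10 × 120) = 0.10667
UCL = p̄ + 3·√(p̄(1−p̄)/n) = 0.10667 + 3 × √(0.10667×0.89333/120) = 0.10667 + 3 × 0.02818 = 0.19120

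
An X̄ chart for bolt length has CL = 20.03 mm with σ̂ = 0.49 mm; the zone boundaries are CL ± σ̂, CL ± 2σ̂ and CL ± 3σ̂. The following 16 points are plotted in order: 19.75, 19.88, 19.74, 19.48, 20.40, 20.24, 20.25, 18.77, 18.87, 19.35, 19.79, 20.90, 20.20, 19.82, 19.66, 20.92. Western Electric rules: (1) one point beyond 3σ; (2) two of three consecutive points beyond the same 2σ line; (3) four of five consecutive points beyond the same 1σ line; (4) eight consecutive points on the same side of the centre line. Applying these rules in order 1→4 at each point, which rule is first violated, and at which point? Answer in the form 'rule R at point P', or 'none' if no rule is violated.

rule 2 at point 9

Zone of each point (C = within 1σ̂, B = 1σ̂–2σ̂, A = 2σ̂–3σ̂, * = beyond 3σ̂; sign = side of CL): 1:-C, 2:-C, 3:-C, 4:-B, 5:+C, 6:+C, 7:+C, 8:-A, 9:-A, 10:-B, 11:-C, 12:+B, 13:+C, 14:-C, 15:-C, 16:+B
Rule 2 (two of three consecutive points beyond the same 2σ limit) is satisfied at point 9.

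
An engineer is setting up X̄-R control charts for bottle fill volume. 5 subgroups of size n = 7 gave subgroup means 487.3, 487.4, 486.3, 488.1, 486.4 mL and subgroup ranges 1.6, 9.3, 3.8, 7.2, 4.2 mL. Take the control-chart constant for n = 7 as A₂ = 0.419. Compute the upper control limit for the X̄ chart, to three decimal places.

489.287

X̄̄ = (487.3 + 487.4 + 486.3 + 488.1 + 486.4) / 5 = 2435.5000 / 5 = 487.1000
R̄ = (1.6 + 9.3 + 3.8 + 7.2 + 4.2) / 5 = 26.1000 / 5 = 5.2200
UCL = X̄̄ + A₂·R̄ = 487.1000 + 0.419 × 5.2200 = 489.2872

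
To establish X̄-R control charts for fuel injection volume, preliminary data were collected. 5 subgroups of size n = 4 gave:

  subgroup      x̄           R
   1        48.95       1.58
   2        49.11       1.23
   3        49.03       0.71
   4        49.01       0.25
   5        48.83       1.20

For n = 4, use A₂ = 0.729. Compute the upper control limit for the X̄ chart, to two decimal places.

X̄̄ = (48.95 + 49.11 + 49.03 + 49.01 + 48.83) / 5 = 244.9300 / 5 = 48.9860
R̄ = (1.58 + 1.23 + 0.71 + 0.25 + 1.20) / 5 = 4.9700 / 5 = 0.9940
UCL = X̄̄ + A₂·R̄ = 48.9860 + 0.729 × 0.9940 = 49.7106

49.71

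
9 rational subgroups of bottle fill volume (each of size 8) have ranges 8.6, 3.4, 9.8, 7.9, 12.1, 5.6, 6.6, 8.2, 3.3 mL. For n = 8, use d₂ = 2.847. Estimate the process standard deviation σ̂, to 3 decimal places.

2.556

R̄ = (8.6 + 3.4 + 9.8 + 7.9 + 12.1 + 5.6 + 6.6 + 8.2 + 3.3) / 9 = 7.2778
σ̂ = R̄ / d₂ = 7.2778 / 2.847 = 2.5563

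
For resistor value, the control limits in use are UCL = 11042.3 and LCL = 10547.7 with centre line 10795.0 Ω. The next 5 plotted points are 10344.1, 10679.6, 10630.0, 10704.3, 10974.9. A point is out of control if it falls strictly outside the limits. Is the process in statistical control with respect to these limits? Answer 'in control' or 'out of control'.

Compare each point to [10547.7, 11042.3]: sample 1 = 10344.1 < LCL.

out of control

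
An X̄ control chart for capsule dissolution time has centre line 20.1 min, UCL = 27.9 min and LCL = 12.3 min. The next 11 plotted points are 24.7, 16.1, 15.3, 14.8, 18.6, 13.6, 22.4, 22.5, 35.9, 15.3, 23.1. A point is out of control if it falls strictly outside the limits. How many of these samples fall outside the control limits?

Compare each point to [12.3, 27.9]: sample 9 = 35.9 > UCL.

1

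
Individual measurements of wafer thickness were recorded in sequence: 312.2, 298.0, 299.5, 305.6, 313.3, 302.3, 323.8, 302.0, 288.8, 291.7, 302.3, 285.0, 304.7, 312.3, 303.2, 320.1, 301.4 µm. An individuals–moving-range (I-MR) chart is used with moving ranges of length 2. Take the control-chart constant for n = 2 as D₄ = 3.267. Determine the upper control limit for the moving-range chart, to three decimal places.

Moving ranges: 14.2, 1.5, 6.1, 7.7, 11.0, 21.5, 21.8, 13.2, 2.9, 10.6, 17.3, 19.7, 7.6, 9.1, 16.9, 18.7; M̄R̄ = 199.8000 / 16 = 12.4875
UCL_MR = D₄·M̄R̄ = 3.267 × 12.4875 = 40.7967

40.797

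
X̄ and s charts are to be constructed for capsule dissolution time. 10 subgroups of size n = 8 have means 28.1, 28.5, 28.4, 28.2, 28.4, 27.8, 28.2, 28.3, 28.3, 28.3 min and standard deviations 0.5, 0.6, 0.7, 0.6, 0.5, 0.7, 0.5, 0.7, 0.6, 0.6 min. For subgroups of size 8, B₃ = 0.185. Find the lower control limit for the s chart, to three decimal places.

0.111

s̄ = (0.5 + 0.6 + 0.7 + 0.6 + 0.5 + 0.7 + 0.5 + 0.7 + 0.6 + 0.6) / 10 = 0.6000
LCL_s = B₃·s̄ = 0.185 × 0.6000 = 0.1110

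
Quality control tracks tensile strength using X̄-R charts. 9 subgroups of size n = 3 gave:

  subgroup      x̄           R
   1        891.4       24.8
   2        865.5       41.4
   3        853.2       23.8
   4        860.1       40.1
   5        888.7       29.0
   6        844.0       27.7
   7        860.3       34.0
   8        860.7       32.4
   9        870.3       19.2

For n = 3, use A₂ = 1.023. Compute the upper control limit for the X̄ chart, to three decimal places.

896.985

X̄̄ = (891.4 + 865.5 + 853.2 + 860.1 + 888.7 + 844.0 + 860.3 + 860.7 + 870.3) / 9 = 7794.2000 / 9 = 866.0222
R̄ = (24.8 + 41.4 + 23.8 + 40.1 + 29.0 + 27.7 + 34.0 + 32.4 + 19.2) / 9 = 272.4000 / 9 = 30.2667
UCL = X̄̄ + A₂·R̄ = 866.0222 + 1.023 × 30.2667 = 896.9850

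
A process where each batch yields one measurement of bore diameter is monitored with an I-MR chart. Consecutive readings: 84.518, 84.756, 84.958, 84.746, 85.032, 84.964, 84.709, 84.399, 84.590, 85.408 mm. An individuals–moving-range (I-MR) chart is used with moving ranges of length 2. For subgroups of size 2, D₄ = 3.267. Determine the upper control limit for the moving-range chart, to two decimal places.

Moving ranges: 0.238, 0.202, 0.212, 0.286, 0.068, 0.255, 0.310, 0.191, 0.818; M̄R̄ = 2.5800 / 9 = 0.2867
UCL_MR = D₄·M̄R̄ = 3.267 × 0.2867 = 0.9365

0.94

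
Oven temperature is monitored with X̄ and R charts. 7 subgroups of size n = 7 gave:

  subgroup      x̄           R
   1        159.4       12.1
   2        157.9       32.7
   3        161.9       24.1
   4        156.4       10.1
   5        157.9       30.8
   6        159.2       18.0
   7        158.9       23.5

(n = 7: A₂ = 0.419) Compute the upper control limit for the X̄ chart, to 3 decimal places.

167.856

X̄̄ = (159.4 + 157.9 + 161.9 + 156.4 + 157.9 + 159.2 + 158.9) / 7 = 1111.6000 / 7 = 158.8000
R̄ = (12.1 + 32.7 + 24.1 + 10.1 + 30.8 + 18.0 + 23.5) / 7 = 151.3000 / 7 = 21.6143
UCL = X̄̄ + A₂·R̄ = 158.8000 + 0.419 × 21.6143 = 167.8564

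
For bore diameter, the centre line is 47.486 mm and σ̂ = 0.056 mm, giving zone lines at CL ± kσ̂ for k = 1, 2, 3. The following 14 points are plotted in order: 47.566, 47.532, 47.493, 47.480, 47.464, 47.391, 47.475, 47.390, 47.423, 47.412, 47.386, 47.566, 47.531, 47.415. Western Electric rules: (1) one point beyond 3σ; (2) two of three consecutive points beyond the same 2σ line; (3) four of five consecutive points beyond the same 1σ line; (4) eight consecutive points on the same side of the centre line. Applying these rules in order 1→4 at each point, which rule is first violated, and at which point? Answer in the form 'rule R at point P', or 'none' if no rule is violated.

rule 3 at point 10

Zone of each point (C = within 1σ̂, B = 1σ̂–2σ̂, A = 2σ̂–3σ̂, * = beyond 3σ̂; sign = side of CL): 1:+B, 2:+C, 3:+C, 4:-C, 5:-C, 6:-B, 7:-C, 8:-B, 9:-B, 10:-B, 11:-B, 12:+B, 13:+C, 14:-B
Rule 3 (four of five consecutive points beyond the same 1σ limit) is satisfied at point 10.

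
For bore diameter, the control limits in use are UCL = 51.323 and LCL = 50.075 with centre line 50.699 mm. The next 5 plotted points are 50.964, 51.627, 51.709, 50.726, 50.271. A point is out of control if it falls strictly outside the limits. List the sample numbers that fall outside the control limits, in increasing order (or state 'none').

2, 3

Compare each point to [50.075, 51.323]: sample 2 = 51.627 > UCL; sample 3 = 51.709 > UCL.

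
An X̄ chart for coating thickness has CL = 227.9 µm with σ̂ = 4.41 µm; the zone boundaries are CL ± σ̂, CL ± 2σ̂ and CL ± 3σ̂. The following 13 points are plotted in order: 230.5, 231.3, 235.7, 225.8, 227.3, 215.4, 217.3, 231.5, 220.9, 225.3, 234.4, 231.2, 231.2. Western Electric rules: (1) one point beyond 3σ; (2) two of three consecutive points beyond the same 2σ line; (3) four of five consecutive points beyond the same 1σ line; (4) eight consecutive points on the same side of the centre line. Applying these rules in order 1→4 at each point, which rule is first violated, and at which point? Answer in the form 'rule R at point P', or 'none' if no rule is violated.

Zone of each point (C = within 1σ̂, B = 1σ̂–2σ̂, A = 2σ̂–3σ̂, * = beyond 3σ̂; sign = side of CL): 1:+C, 2:+C, 3:+B, 4:-C, 5:-C, 6:-A, 7:-A, 8:+C, 9:-B, 10:-C, 11:+B, 12:+C, 13:+C
Rule 2 (two of three consecutive points beyond the same 2σ limit) is satisfied at point 7.

rule 2 at point 7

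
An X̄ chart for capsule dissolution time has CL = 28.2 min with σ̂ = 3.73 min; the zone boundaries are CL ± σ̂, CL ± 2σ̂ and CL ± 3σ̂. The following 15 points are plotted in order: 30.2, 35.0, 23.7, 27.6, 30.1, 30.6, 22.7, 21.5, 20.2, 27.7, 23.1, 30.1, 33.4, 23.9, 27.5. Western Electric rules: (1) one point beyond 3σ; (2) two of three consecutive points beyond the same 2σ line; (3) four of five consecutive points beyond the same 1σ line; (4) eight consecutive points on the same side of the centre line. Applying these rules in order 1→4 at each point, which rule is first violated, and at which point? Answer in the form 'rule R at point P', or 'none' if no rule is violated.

Zone of each point (C = within 1σ̂, B = 1σ̂–2σ̂, A = 2σ̂–3σ̂, * = beyond 3σ̂; sign = side of CL): 1:+C, 2:+B, 3:-B, 4:-C, 5:+C, 6:+C, 7:-B, 8:-B, 9:-A, 10:-C, 11:-B, 12:+C, 13:+B, 14:-B, 15:-C
Rule 3 (four of five consecutive points beyond the same 1σ limit) is satisfied at point 11.

rule 3 at point 11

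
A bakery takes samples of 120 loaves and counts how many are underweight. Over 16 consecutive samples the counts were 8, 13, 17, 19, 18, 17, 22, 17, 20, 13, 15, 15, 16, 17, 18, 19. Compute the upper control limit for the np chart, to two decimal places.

p̄ = Σdᵢ / (k·n) = 264 / (16 × 120) = 0.13750
UCL = np̄ + 3·√(np̄(1−p̄)) = 16.5000 + 3 × √(16.5000×0.86250) = 16.5000 + 3 × 3.7724 = 27.8173

27.82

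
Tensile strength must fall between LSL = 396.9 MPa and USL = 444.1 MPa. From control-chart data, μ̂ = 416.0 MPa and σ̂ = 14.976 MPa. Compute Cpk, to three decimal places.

Cpu = (USL − μ̂) / (3σ̂) = (444.1 − 416.0) / (3 × 14.976) = 0.6254; Cpl = (μ̂ − LSL) / (3σ̂) = (416.0 − 396.9) / (3 × 14.976) = 0.4251; Cpk = min(Cpu, Cpl) = 0.4251

0.425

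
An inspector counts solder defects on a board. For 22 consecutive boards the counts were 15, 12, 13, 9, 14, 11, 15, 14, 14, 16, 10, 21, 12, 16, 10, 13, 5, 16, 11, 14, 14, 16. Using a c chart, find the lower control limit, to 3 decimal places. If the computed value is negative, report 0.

c̄ = (15 + 12 + 13 + 9 + 14 + 11 + 15 + 14 + 14 + 16 + 10 + 21 + 12 + 16 + 10 + 13 + 5 + 16 + 11 + 14 + 14 + 16) / 22 = 291 / 22 = 13.2273
LCL = c̄ − 3√c̄ = 13.2273 − 3 × 3.6369 = 2.3165

2.316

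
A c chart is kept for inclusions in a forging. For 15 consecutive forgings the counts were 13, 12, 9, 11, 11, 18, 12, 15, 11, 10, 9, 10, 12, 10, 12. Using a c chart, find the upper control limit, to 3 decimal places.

c̄ = (13 + 12 + 9 + 11 + 11 + 18 + 12 + 15 + 11 + 10 + 9 + 10 + 12 + 10 + 12) / 15 = 175 / 15 = 11.6667
UCL = c̄ + 3√c̄ = 11.6667 + 3 × √11.6667 = 11.6667 + 3 × 3.4157 = 21.9136

21.914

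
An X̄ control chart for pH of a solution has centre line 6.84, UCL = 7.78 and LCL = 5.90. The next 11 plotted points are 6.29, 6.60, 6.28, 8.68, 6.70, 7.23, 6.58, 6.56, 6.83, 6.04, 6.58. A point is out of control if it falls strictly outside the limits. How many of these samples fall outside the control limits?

Compare each point to [5.90, 7.78]: sample 4 = 8.68 > UCL.

1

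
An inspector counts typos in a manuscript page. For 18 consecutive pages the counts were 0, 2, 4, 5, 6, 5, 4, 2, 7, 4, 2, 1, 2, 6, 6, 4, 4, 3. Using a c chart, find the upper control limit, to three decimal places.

9.510

c̄ = (0 + 2 + 4 + 5 + 6 + 5 + 4 + 2 + 7 + 4 + 2 + 1 + 2 + 6 + 6 + 4 + 4 + 3) / 18 = 67 / 18 = 3.7222
UCL = c̄ + 3√c̄ = 3.7222 + 3 × √3.7222 = 3.7222 + 3 × 1.9293 = 9.5101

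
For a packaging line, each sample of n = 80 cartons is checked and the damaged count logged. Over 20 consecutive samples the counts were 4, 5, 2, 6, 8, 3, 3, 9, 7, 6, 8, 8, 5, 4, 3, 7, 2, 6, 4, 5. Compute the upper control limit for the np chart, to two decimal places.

p̄ = Σdᵢ / (k·n) = 105 / (20 × 80) = 0.06563
UCL = np̄ + 3·√(np̄(1−p̄)) = 5.2500 + 3 × √(5.2500×0.93437) = 5.2500 + 3 × 2.2148 = 11.8945

11.89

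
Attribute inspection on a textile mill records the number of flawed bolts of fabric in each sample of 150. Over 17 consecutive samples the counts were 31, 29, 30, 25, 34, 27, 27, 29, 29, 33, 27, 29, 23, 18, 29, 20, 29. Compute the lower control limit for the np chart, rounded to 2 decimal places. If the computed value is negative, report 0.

p̄ = Σdᵢ / (k·n) = 469 / (17 × 150) = 0.18392
LCL = np̄ − 3·√(np̄(1−p̄)) = 27.5882 − 3 × 4.7449 = 13.3535

13.35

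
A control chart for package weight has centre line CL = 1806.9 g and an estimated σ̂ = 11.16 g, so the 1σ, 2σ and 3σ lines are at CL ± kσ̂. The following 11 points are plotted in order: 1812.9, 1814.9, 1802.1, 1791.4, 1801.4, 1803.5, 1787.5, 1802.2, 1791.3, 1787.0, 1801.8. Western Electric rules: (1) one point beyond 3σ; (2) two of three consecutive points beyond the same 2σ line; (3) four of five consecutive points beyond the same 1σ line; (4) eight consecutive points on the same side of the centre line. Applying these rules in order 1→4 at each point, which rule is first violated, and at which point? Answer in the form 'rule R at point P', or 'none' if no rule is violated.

rule 4 at point 10

Zone of each point (C = within 1σ̂, B = 1σ̂–2σ̂, A = 2σ̂–3σ̂, * = beyond 3σ̂; sign = side of CL): 1:+C, 2:+C, 3:-C, 4:-B, 5:-C, 6:-C, 7:-B, 8:-C, 9:-B, 10:-B, 11:-C
Rule 4 (eight consecutive points on the same side of the centre line) is satisfied at point 10.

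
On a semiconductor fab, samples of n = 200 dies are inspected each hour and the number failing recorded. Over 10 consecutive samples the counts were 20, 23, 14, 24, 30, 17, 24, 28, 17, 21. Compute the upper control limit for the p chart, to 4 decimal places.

0.1751

p̄ = Σdᵢ / (k·n) = 218 / (10 × 200) = 0.10900
UCL = p̄ + 3·√(p̄(1−p̄)/n) = 0.10900 + 3 × √(0.10900×0.89100/200) = 0.10900 + 3 × 0.02204 = 0.17511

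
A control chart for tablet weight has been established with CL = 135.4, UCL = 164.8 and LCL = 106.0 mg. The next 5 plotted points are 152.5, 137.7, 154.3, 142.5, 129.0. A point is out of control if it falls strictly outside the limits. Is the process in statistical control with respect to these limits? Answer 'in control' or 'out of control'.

in control

All 5 points lie within [106.0, 164.8].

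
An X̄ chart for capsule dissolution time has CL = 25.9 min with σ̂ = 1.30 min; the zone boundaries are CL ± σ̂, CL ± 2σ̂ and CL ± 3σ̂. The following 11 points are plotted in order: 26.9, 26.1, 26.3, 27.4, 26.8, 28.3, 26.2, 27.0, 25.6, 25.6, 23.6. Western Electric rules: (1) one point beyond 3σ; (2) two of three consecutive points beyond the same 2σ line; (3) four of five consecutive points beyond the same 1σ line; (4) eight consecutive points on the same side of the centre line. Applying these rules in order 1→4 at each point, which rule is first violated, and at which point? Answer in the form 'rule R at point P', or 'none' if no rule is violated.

Zone of each point (C = within 1σ̂, B = 1σ̂–2σ̂, A = 2σ̂–3σ̂, * = beyond 3σ̂; sign = side of CL): 1:+C, 2:+C, 3:+C, 4:+B, 5:+C, 6:+B, 7:+C, 8:+C, 9:-C, 10:-C, 11:-B
Rule 4 (eight consecutive points on the same side of the centre line) is satisfied at point 8.

rule 4 at point 8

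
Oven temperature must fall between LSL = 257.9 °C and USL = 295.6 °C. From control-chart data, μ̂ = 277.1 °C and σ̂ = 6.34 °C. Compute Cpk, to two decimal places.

0.97

Cpu = (USL − μ̂) / (3σ̂) = (295.6 − 277.1) / (3 × 6.34) = 0.9727; Cpl = (μ̂ − LSL) / (3σ̂) = (277.1 − 257.9) / (3 × 6.34) = 1.0095; Cpk = min(Cpu, Cpl) = 0.9727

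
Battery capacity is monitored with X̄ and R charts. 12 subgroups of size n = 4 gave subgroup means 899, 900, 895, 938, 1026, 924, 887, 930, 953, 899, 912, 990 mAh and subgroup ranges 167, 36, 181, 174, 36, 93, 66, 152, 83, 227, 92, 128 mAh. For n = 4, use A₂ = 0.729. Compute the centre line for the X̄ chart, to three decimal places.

929.417

X̄̄ = (899 + 900 + 895 + 938 + 1026 + 924 + 887 + 930 + 953 + 899 + 912 + 990) / 12 = 11153.0000 / 12 = 929.4167
CL = X̄̄ = 929.4167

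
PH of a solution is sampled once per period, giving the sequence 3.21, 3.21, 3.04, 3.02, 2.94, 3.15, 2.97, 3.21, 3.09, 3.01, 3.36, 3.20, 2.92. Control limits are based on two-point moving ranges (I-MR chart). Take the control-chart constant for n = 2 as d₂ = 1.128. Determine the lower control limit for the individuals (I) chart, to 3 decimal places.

2.683

X̄ = (3.21 + 3.21 + 3.04 + 3.02 + 2.94 + 3.15 + 2.97 + 3.21 + 3.09 + 3.01 + 3.36 + 3.20 + 2.92) / 13 = 3.1023
Moving ranges: 0.00, 0.17, 0.02, 0.08, 0.21, 0.18, 0.24, 0.12, 0.08, 0.35, 0.16, 0.28; M̄R̄ = 1.8900 / 12 = 0.1575
LCL = X̄ − 3·M̄R̄/d₂ = 3.1023 − 3 × 0.1575 / 1.128 = 2.6834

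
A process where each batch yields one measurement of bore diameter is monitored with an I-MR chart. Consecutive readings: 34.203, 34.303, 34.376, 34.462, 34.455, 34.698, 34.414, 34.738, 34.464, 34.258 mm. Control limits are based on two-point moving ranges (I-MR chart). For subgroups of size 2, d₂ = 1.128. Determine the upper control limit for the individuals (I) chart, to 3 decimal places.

34.909

X̄ = (34.203 + 34.303 + 34.376 + 34.462 + 34.455 + 34.698 + 34.414 + 34.738 + 34.464 + 34.258) / 10 = 34.4371
Moving ranges: 0.100, 0.073, 0.086, 0.007, 0.243, 0.284, 0.324, 0.274, 0.206; M̄R̄ = 1.5970 / 9 = 0.1774
UCL = X̄ + 3·M̄R̄/d₂ = 34.4371 + 3 × 0.1774 / 1.128 = 34.9090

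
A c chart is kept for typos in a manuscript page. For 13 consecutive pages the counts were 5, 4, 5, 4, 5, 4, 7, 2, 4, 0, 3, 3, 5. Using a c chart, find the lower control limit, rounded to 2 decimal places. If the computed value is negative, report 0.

0.00

c̄ = (5 + 4 + 5 + 4 + 5 + 4 + 7 + 2 + 4 + 0 + 3 + 3 + 5) / 13 = 51 / 13 = 3.9231
LCL = c̄ − 3√c̄ = 3.9231 − 3 × 1.9807 = -2.0190 → 0 (cannot be negative)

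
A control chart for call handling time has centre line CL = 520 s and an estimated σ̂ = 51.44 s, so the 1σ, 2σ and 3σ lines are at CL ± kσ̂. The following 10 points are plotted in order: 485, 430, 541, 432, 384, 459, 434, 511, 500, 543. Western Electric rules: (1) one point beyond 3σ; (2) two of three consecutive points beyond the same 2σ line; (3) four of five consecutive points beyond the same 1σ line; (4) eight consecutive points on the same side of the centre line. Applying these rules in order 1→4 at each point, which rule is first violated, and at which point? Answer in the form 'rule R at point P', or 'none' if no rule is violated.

Zone of each point (C = within 1σ̂, B = 1σ̂–2σ̂, A = 2σ̂–3σ̂, * = beyond 3σ̂; sign = side of CL): 1:-C, 2:-B, 3:+C, 4:-B, 5:-A, 6:-B, 7:-B, 8:-C, 9:-C, 10:+C
Rule 3 (four of five consecutive points beyond the same 1σ limit) is satisfied at point 6.

rule 3 at point 6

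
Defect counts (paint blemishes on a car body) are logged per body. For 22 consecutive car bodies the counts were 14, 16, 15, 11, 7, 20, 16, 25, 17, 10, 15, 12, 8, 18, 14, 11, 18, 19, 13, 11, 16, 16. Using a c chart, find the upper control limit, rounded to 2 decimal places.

c̄ = (14 + 16 + 15 + 11 + 7 + 20 + 16 + 25 + 17 + 10 + 15 + 12 + 8 + 18 + 14 + 11 + 18 + 19 + 13 + 11 + 16 + 16) / 22 = 322 / 22 = 14.6364
UCL = c̄ + 3√c̄ = 14.6364 + 3 × √14.6364 = 14.6364 + 3 × 3.8258 = 26.1136

26.11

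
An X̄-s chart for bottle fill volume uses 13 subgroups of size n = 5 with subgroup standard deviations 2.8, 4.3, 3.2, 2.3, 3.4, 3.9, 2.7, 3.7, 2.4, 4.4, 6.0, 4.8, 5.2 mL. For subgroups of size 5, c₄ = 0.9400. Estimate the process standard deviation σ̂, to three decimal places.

s̄ = (2.8 + 4.3 + 3.2 + 2.3 + 3.4 + 3.9 + 2.7 + 3.7 + 2.4 + 4.4 + 6.0 + 4.8 + 5.2) / 13 = 3.7769
σ̂ = s̄ / c₄ = 3.7769 / 0.9400 = 4.0180

4.018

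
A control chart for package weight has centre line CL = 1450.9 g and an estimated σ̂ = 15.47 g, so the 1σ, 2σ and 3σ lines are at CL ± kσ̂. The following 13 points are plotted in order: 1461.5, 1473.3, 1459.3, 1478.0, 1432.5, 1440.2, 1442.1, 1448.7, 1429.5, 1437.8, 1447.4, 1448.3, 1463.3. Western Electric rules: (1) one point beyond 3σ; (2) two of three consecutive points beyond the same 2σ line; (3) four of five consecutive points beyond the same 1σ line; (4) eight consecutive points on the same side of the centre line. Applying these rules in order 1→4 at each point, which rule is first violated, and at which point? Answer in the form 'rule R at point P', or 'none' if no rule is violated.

rule 4 at point 12

Zone of each point (C = within 1σ̂, B = 1σ̂–2σ̂, A = 2σ̂–3σ̂, * = beyond 3σ̂; sign = side of CL): 1:+C, 2:+B, 3:+C, 4:+B, 5:-B, 6:-C, 7:-C, 8:-C, 9:-B, 10:-C, 11:-C, 12:-C, 13:+C
Rule 4 (eight consecutive points on the same side of the centre line) is satisfied at point 12.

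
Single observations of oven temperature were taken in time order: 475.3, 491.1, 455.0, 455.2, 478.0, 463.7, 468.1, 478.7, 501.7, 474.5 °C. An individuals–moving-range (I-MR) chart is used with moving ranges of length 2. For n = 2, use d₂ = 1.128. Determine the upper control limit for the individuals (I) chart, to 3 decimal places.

X̄ = (475.3 + 491.1 + 455.0 + 455.2 + 478.0 + 463.7 + 468.1 + 478.7 + 501.7 + 474.5) / 10 = 474.1300
Moving ranges: 15.8, 36.1, 0.2, 22.8, 14.3, 4.4, 10.6, 23.0, 27.2; M̄R̄ = 154.4000 / 9 = 17.1556
UCL = X̄ + 3·M̄R̄/d₂ = 474.1300 + 3 × 17.1556 / 1.128 = 519.7565

519.756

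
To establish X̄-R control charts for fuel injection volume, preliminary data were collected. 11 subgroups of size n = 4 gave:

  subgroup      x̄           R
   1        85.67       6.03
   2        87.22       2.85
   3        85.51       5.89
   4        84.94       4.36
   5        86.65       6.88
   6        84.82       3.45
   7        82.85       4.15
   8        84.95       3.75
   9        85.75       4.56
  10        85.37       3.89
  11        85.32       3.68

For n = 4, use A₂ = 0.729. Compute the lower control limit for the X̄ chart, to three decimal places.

82.088

X̄̄ = (85.67 + 87.22 + 85.51 + 84.94 + 86.65 + 84.82 + 82.85 + 84.95 + 85.75 + 85.37 + 85.32) / 11 = 939.0500 / 11 = 85.3682
R̄ = (6.03 + 2.85 + 5.89 + 4.36 + 6.88 + 3.45 + 4.15 + 3.75 + 4.56 + 3.89 + 3.68) / 11 = 49.4900 / 11 = 4.4991
LCL = X̄̄ − A₂·R̄ = 85.3682 − 0.729 × 4.4991 = 82.0883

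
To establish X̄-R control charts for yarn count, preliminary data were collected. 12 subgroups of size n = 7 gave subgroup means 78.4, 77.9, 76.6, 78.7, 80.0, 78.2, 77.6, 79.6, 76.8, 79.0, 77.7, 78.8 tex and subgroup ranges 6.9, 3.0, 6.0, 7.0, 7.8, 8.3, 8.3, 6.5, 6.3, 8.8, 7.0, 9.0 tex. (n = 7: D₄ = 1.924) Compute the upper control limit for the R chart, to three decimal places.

R̄ = (6.9 + 3.0 + 6.0 + 7.0 + 7.8 + 8.3 + 8.3 + 6.5 + 6.3 + 8.8 + 7.0 + 9.0) / 12 = 84.9000 / 12 = 7.0750
UCL_R = D₄·R̄ = 1.924 × 7.0750 = 13.6123

13.612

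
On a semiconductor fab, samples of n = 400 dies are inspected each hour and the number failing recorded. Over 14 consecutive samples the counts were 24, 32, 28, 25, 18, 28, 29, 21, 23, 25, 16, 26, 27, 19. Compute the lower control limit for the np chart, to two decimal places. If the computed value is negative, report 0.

10.01

p̄ = Σdᵢ / (k·n) = 341 / (14 × 400) = 0.06089
LCL = np̄ − 3·√(np̄(1−p̄)) = 24.3571 − 3 × 4.7827 = 10.0091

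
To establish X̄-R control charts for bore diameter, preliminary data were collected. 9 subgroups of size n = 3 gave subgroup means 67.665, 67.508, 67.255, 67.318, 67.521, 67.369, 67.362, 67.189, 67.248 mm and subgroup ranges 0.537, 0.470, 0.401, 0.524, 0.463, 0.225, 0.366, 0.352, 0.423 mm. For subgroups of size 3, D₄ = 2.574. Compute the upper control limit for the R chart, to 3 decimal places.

R̄ = (0.537 + 0.470 + 0.401 + 0.524 + 0.463 + 0.225 + 0.366 + 0.352 + 0.423) / 9 = 3.7610 / 9 = 0.4179
UCL_R = D₄·R̄ = 2.574 × 0.4179 = 1.0756

1.076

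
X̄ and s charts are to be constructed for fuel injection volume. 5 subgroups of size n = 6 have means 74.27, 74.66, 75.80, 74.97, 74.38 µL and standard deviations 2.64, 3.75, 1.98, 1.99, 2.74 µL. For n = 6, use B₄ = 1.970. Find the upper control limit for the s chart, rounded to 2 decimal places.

5.16

s̄ = (2.64 + 3.75 + 1.98 + 1.99 + 2.74) / 5 = 2.6200
UCL_s = B₄·s̄ = 1.970 × 2.6200 = 5.1614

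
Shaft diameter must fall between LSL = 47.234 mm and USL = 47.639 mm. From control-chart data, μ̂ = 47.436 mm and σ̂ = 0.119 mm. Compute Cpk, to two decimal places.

0.57

Cpu = (USL − μ̂) / (3σ̂) = (47.639 − 47.436) / (3 × 0.119) = 0.5686; Cpl = (μ̂ − LSL) / (3σ̂) = (47.436 − 47.234) / (3 × 0.119) = 0.5658; Cpk = min(Cpu, Cpl) = 0.5658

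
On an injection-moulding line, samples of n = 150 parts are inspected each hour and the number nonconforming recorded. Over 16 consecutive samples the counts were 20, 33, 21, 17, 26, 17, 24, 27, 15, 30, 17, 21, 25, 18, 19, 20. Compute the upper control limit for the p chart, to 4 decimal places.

p̄ = Σdᵢ / (k·n) = 350 / (16 × 150) = 0.14583
UCL = p̄ + 3·√(p̄(1−p̄)/n) = 0.14583 + 3 × √(0.14583×0.85417/150) = 0.14583 + 3 × 0.02882 = 0.23229

0.2323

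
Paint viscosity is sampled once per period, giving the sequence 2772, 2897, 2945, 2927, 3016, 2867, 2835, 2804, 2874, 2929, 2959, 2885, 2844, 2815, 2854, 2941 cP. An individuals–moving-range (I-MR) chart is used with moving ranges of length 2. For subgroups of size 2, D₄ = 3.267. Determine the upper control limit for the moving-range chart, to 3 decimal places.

Moving ranges: 125, 48, 18, 89, 149, 32, 31, 70, 55, 30, 74, 41, 29, 39, 87; M̄R̄ = 917.0000 / 15 = 61.1333
UCL_MR = D₄·M̄R̄ = 3.267 × 61.1333 = 199.7226

199.723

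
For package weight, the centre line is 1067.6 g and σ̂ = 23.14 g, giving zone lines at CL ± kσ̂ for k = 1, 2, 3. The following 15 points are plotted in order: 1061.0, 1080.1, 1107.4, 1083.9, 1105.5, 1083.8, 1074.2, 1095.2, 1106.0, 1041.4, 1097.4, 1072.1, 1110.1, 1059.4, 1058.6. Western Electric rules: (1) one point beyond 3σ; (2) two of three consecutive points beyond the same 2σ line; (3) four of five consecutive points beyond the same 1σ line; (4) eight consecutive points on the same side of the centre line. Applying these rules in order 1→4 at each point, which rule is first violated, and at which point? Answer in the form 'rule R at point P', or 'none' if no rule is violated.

Zone of each point (C = within 1σ̂, B = 1σ̂–2σ̂, A = 2σ̂–3σ̂, * = beyond 3σ̂; sign = side of CL): 1:-C, 2:+C, 3:+B, 4:+C, 5:+B, 6:+C, 7:+C, 8:+B, 9:+B, 10:-B, 11:+B, 12:+C, 13:+B, 14:-C, 15:-C
Rule 4 (eight consecutive points on the same side of the centre line) is satisfied at point 9.

rule 4 at point 9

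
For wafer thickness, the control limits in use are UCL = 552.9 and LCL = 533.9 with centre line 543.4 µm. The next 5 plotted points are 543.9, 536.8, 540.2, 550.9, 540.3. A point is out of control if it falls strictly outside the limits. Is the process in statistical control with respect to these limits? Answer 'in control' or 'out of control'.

All 5 points lie within [533.9, 552.9].

in control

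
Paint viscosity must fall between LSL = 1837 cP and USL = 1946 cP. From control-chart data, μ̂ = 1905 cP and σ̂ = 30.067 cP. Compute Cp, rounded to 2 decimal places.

Cp = (USL − LSL) / (6σ̂) = (1946 − 1837) / (6 × 30.067) = 109.0000 / 180.4020 = 0.6042

0.60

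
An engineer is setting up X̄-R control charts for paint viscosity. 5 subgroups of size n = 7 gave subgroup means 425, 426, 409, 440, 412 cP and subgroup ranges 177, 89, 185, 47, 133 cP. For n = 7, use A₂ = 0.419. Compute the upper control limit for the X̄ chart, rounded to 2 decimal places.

X̄̄ = (425 + 426 + 409 + 440 + 412) / 5 = 2112.0000 / 5 = 422.4000
R̄ = (177 + 89 + 185 + 47 + 133) / 5 = 631.0000 / 5 = 126.2000
UCL = X̄̄ + A₂·R̄ = 422.4000 + 0.419 × 126.2000 = 475.2778

475.28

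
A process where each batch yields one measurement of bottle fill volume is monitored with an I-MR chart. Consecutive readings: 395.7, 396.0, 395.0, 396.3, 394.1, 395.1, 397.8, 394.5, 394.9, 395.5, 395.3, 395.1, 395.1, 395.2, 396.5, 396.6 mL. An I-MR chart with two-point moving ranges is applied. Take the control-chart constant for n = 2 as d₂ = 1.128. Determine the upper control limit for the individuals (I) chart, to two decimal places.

398.15

X̄ = (395.7 + 396.0 + 395.0 + 396.3 + 394.1 + 395.1 + 397.8 + 394.5 + 394.9 + 395.5 + 395.3 + 395.1 + 395.1 + 395.2 + 396.5 + 396.6) / 16 = 395.5437
Moving ranges: 0.3, 1.0, 1.3, 2.2, 1.0, 2.7, 3.3, 0.4, 0.6, 0.2, 0.2, 0.0, 0.1, 1.3, 0.1; M̄R̄ = 14.7000 / 15 = 0.9800
UCL = X̄ + 3·M̄R̄/d₂ = 395.5437 + 3 × 0.9800 / 1.128 = 398.1501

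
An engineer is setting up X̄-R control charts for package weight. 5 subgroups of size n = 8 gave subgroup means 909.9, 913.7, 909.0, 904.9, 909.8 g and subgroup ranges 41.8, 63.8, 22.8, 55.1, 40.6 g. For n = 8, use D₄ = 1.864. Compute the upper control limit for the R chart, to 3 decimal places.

83.544

R̄ = (41.8 + 63.8 + 22.8 + 55.1 + 40.6) / 5 = 224.1000 / 5 = 44.8200
UCL_R = D₄·R̄ = 1.864 × 44.8200 = 83.5445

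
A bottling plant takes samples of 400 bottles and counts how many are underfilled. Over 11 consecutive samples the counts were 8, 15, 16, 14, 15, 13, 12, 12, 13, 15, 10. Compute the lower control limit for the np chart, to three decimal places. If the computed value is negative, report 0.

2.361

p̄ = Σdᵢ / (k·n) = 143 / (11 × 400) = 0.03250
LCL = np̄ − 3·√(np̄(1−p̄)) = 13.0000 − 3 × 3.5465 = 2.3606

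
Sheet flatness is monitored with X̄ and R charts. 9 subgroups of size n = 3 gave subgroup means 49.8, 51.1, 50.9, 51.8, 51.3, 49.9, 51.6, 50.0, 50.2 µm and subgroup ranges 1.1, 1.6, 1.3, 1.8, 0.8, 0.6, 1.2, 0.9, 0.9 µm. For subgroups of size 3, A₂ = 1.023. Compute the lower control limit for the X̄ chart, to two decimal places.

49.57

X̄̄ = (49.8 + 51.1 + 50.9 + 51.8 + 51.3 + 49.9 + 51.6 + 50.0 + 50.2) / 9 = 456.6000 / 9 = 50.7333
R̄ = (1.1 + 1.6 + 1.3 + 1.8 + 0.8 + 0.6 + 1.2 + 0.9 + 0.9) / 9 = 10.2000 / 9 = 1.1333
LCL = X̄̄ − A₂·R̄ = 50.7333 − 1.023 × 1.1333 = 49.5739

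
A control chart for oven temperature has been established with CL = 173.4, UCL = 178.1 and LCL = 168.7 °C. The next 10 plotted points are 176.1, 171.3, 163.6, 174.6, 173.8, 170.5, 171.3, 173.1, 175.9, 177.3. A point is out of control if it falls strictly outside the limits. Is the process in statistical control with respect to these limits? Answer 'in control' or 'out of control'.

out of control

Compare each point to [168.7, 178.1]: sample 3 = 163.6 < LCL.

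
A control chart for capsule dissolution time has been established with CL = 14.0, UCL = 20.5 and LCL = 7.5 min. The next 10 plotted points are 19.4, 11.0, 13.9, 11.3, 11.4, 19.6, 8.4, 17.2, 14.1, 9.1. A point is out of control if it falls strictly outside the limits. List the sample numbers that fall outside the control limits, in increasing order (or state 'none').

none

All 10 points lie within [7.5, 20.5].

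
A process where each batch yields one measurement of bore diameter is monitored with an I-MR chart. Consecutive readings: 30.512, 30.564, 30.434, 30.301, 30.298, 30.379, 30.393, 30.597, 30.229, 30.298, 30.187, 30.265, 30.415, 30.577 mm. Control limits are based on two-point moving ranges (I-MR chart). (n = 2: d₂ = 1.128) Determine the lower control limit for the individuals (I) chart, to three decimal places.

X̄ = (30.512 + 30.564 + 30.434 + 30.301 + 30.298 + 30.379 + 30.393 + 30.597 + 30.229 + 30.298 + 30.187 + 30.265 + 30.415 + 30.577) / 14 = 30.3892
Moving ranges: 0.052, 0.130, 0.133, 0.003, 0.081, 0.014, 0.204, 0.368, 0.069, 0.111, 0.078, 0.150, 0.162; M̄R̄ = 1.5550 / 13 = 0.1196
LCL = X̄ − 3·M̄R̄/d₂ = 30.3892 − 3 × 0.1196 / 1.128 = 30.0711

30.071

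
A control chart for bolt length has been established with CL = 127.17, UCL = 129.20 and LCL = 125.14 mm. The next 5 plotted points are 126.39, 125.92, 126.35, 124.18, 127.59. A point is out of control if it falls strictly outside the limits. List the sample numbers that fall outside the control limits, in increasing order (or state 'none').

4

Compare each point to [125.14, 129.20]: sample 4 = 124.18 < LCL.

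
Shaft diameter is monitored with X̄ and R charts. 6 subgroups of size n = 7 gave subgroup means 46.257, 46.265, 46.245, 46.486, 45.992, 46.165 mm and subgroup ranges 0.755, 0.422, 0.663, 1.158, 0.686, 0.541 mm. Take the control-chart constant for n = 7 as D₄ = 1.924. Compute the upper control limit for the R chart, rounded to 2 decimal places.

R̄ = (0.755 + 0.422 + 0.663 + 1.158 + 0.686 + 0.541) / 6 = 4.2250 / 6 = 0.7042
UCL_R = D₄·R̄ = 1.924 × 0.7042 = 1.3548

1.35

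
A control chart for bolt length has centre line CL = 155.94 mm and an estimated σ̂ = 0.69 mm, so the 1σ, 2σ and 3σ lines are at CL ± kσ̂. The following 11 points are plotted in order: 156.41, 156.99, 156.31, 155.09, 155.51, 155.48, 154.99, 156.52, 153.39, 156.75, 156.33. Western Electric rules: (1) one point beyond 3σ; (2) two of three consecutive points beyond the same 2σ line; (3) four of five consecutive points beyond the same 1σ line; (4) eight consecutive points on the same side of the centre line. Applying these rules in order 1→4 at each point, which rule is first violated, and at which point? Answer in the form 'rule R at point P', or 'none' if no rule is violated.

Zone of each point (C = within 1σ̂, B = 1σ̂–2σ̂, A = 2σ̂–3σ̂, * = beyond 3σ̂; sign = side of CL): 1:+C, 2:+B, 3:+C, 4:-B, 5:-C, 6:-C, 7:-B, 8:+C, 9:-*, 10:+B, 11:+C
Rule 1 (one point beyond the 3σ limits) is satisfied at point 9.

rule 1 at point 9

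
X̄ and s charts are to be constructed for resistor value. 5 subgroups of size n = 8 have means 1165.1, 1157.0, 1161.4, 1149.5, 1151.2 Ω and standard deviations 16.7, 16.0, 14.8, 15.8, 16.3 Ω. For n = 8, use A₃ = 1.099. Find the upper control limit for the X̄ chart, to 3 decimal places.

1174.336

X̄̄ = (1165.1 + 1157.0 + 1161.4 + 1149.5 + 1151.2) / 5 = 1156.8400
s̄ = (16.7 + 16.0 + 14.8 + 15.8 + 16.3) / 5 = 15.9200
UCL = X̄̄ + A₃·s̄ = 1156.8400 + 1.099 × 15.9200 = 1174.3361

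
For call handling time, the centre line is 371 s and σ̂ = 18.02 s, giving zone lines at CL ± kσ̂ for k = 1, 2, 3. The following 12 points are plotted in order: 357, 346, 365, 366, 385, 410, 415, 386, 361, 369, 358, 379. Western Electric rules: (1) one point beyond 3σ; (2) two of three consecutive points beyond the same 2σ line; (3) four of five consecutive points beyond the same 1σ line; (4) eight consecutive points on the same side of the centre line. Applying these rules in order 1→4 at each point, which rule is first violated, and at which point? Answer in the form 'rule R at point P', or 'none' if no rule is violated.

rule 2 at point 7

Zone of each point (C = within 1σ̂, B = 1σ̂–2σ̂, A = 2σ̂–3σ̂, * = beyond 3σ̂; sign = side of CL): 1:-C, 2:-B, 3:-C, 4:-C, 5:+C, 6:+A, 7:+A, 8:+C, 9:-C, 10:-C, 11:-C, 12:+C
Rule 2 (two of three consecutive points beyond the same 2σ limit) is satisfied at point 7.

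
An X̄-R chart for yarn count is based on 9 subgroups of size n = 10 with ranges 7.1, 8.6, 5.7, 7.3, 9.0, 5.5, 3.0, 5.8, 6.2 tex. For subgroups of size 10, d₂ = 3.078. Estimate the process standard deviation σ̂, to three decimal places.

R̄ = (7.1 + 8.6 + 5.7 + 7.3 + 9.0 + 5.5 + 3.0 + 5.8 + 6.2) / 9 = 6.4667
σ̂ = R̄ / d₂ = 6.4667 / 3.078 = 2.1009

2.101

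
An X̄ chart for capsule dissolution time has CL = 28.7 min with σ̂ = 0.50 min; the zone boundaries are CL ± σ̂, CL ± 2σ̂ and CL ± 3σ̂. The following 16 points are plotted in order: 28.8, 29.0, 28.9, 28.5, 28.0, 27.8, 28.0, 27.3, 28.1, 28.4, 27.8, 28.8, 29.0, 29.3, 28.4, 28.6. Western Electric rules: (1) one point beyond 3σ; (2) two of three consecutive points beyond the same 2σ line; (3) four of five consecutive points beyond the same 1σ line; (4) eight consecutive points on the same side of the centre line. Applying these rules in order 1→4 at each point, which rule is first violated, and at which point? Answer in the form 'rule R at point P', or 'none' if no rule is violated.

Zone of each point (C = within 1σ̂, B = 1σ̂–2σ̂, A = 2σ̂–3σ̂, * = beyond 3σ̂; sign = side of CL): 1:+C, 2:+C, 3:+C, 4:-C, 5:-B, 6:-B, 7:-B, 8:-A, 9:-B, 10:-C, 11:-B, 12:+C, 13:+C, 14:+B, 15:-C, 16:-C
Rule 3 (four of five consecutive points beyond the same 1σ limit) is satisfied at point 8.

rule 3 at point 8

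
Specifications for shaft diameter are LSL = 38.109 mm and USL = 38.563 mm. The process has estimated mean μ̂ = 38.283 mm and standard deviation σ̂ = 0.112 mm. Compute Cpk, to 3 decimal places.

0.518

Cpu = (USL − μ̂) / (3σ̂) = (38.563 − 38.283) / (3 × 0.112) = 0.8333; Cpl = (μ̂ − LSL) / (3σ̂) = (38.283 − 38.109) / (3 × 0.112) = 0.5179; Cpk = min(Cpu, Cpl) = 0.5179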